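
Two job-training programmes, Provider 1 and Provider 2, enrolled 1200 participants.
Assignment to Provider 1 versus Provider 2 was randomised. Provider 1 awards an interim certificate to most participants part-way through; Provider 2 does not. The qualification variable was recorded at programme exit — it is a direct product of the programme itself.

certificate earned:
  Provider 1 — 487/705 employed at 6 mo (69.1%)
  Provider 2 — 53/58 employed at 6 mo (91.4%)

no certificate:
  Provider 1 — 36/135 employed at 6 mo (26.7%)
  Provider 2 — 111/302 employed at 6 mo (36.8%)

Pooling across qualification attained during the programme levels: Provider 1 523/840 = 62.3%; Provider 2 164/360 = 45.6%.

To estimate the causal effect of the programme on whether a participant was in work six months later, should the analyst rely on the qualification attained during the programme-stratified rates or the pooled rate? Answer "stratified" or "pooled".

The distribution of qualification attained during the programme is itself part of what the programme does — it is an intermediate outcome. Holding it fixed would remove that part of the effect; the total effect is the pooled difference.
Pooled: Provider 1 62.3% vs Provider 2 45.6%; Provider 1 is higher overall.

pooled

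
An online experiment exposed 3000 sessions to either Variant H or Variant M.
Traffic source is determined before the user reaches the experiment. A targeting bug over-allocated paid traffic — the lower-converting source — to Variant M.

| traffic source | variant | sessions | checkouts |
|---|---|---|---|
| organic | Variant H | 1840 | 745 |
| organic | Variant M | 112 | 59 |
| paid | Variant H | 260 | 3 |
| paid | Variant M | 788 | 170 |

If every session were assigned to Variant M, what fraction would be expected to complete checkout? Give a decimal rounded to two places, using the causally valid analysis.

0.42

Within every traffic source level Variant M has the higher rate, yet pooled Variant H does — Simpson's reversal.
Since traffic source is a pre-existing factor (not a product of the variant) and it affects the outcome on its own, it is a confounder. The stratified rates, not the pooled rate, identify the causal effect.
Standardising Variant M to the population traffic source mix: 0.651·59/112 + 0.349·170/788 = 0.418.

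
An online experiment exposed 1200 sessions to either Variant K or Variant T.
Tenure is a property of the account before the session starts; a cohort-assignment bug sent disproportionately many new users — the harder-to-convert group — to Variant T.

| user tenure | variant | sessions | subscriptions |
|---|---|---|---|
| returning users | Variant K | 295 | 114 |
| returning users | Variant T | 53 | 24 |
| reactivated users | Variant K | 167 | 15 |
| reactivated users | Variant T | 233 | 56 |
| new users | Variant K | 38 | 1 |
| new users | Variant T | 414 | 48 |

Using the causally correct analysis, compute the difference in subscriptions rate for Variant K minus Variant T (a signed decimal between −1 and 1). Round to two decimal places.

The stratified and pooled comparisons disagree (Variant T wins within each user tenure; Variant K wins overall), so the answer turns on the causal role of user tenure.
Nothing the variant does changes user tenure; the imbalance is an allocation artefact. With user tenure also predicting the outcome, the pooled figure is confounded, and the within-stratum comparison is the causal one.
Adjusting over the population distribution of user tenure: 0.290·(0.386−0.453) + 0.333·(0.090−0.240) + 0.377·(0.026−0.116) = -0.103.

-0.10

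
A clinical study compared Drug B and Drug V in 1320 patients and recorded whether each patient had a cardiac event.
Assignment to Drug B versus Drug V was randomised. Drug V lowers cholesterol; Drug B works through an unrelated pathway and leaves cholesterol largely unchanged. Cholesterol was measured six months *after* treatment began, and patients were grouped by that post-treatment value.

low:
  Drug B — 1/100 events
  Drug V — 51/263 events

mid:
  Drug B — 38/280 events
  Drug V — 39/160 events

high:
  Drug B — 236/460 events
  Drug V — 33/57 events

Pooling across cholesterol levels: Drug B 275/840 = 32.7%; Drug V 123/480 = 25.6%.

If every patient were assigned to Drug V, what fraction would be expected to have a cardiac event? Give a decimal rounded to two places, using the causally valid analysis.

Cholesterol is downstream of the drug. One should not condition on a consequence of treatment, so the overall rates are the right comparison.
So P(outcome | do(Drug V)) is just the pooled rate for Drug V: 123/480 = 0.256.

0.26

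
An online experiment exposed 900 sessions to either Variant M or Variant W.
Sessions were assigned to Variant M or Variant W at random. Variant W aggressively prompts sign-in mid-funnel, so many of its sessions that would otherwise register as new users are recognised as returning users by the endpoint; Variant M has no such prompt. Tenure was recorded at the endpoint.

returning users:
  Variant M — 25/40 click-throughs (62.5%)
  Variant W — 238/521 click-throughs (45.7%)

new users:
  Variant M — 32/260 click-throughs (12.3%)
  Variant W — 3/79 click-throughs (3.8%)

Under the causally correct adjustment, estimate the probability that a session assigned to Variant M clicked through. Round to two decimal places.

User tenure lies on the pathway variant → user tenure → outcome, so adjusting for it blocks the indirect effect. For the total causal effect of variant, use the unadjusted pooled rates.
So P(outcome | do(Variant M)) is just the pooled rate for Variant M: 57/300 = 0.190.

0.19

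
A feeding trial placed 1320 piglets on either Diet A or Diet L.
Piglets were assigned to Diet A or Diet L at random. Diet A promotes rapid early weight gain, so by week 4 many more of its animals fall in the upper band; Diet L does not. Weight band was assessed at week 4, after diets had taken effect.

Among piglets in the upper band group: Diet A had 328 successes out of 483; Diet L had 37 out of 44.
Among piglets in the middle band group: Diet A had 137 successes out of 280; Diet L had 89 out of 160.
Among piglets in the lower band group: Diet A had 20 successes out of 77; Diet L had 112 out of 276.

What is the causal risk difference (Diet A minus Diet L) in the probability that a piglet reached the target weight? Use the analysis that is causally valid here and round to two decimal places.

Week-4 weight band is recorded after the diet and is itself shifted by it — it sits on the causal path from diet to outcome. Conditioning on a mediator would strip out part of the effect we want; the pooled comparison gives the total causal effect.
The causal difference is the pooled difference: 0.577 − 0.496 = +0.082.

+0.08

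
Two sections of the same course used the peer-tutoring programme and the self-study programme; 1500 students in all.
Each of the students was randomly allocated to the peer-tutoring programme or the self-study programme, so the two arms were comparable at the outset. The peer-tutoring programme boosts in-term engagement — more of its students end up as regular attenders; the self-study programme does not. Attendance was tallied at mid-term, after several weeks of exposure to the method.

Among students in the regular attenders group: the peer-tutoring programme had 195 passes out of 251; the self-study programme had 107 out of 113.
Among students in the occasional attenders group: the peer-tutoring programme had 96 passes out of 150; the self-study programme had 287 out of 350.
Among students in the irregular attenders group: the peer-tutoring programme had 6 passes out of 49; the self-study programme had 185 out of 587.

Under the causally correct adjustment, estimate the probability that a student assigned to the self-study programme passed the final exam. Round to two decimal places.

the self-study programme is higher inside every mid-term attendance stratum but the peer-tutoring programme is higher in aggregate. Whether to stratify depends on how mid-term attendance relates to the teaching method.
Because the teaching method influences mid-term attendance, mid-term attendance is a post-treatment mediator, not a confounder. Stratifying on it would bias the estimate; the causal effect is the crude pooled difference.
So P(outcome | do(the self-study programme)) is just the pooled rate for the self-study programme: 579/1050 = 0.551.

0.55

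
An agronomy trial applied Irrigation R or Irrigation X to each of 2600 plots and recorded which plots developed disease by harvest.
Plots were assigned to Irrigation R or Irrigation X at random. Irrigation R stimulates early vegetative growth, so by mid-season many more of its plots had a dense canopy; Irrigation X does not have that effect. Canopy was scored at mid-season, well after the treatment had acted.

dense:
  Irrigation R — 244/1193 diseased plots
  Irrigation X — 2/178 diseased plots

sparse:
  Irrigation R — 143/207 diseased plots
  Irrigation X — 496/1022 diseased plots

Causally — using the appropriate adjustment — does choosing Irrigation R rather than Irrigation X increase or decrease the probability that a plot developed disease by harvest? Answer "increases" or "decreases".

Mid-season canopy is recorded after the irrigation and is itself shifted by it — it sits on the causal path from irrigation to outcome. Conditioning on a mediator would strip out part of the effect we want; the pooled comparison gives the total causal effect.
Pooled: Irrigation R 27.6% vs Irrigation X 41.5%; Irrigation R is lower overall.

decreases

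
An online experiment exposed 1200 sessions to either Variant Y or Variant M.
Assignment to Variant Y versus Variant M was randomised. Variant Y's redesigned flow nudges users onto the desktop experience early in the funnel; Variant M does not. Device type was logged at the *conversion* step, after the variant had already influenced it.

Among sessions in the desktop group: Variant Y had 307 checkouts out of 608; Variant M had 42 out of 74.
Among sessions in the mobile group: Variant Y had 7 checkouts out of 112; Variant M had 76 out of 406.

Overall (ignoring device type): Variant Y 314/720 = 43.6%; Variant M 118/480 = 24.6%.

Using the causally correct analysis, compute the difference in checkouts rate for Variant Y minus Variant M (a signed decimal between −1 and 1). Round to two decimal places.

+0.19

Within every device type level Variant M has the higher rate, yet pooled Variant Y does — Simpson's reversal.
Because the variant influences device type, device type is a post-treatment mediator, not a confounder. Stratifying on it would bias the estimate; the causal effect is the crude pooled difference.
The causal difference is the pooled difference: 0.436 − 0.246 = +0.190.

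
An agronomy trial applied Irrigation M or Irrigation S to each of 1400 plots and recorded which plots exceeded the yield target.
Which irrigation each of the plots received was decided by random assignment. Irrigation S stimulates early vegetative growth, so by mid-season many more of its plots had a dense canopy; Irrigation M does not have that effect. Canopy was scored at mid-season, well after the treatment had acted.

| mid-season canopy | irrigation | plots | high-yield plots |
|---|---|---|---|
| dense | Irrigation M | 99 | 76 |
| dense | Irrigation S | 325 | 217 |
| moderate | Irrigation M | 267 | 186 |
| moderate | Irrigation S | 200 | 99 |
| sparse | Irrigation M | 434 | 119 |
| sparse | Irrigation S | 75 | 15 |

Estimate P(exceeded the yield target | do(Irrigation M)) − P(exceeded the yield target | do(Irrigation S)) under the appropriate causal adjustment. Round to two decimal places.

Irrigation M is higher inside every mid-season canopy stratum but Irrigation S is higher in aggregate. Whether to stratify depends on how mid-season canopy relates to the irrigation.
Mid-season canopy here is a post-treatment variable shaped by the irrigation; conditioning on it would introduce bias rather than remove it. The overall comparison is the causal one.
The causal difference is the pooled difference: 0.476 − 0.552 = -0.075.

-0.08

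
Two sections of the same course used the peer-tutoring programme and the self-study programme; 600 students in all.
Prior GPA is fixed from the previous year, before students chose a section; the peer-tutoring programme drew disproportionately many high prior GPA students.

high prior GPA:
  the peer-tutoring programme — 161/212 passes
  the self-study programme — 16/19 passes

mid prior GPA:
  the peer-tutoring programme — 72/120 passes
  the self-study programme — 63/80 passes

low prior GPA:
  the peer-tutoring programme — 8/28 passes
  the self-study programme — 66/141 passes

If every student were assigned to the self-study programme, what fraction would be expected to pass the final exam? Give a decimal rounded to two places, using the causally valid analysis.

Prior GPA band satisfies the back-door criterion: it is not a descendant of the teaching method, and it blocks the spurious path from teaching method to outcome. Adjusting for it (i.e., using the within-prior GPA band rates) gives the causal effect.
Standardising the self-study programme to the population prior GPA band mix: 0.385·16/19 + 0.333·63/80 + 0.282·66/141 = 0.719.

0.72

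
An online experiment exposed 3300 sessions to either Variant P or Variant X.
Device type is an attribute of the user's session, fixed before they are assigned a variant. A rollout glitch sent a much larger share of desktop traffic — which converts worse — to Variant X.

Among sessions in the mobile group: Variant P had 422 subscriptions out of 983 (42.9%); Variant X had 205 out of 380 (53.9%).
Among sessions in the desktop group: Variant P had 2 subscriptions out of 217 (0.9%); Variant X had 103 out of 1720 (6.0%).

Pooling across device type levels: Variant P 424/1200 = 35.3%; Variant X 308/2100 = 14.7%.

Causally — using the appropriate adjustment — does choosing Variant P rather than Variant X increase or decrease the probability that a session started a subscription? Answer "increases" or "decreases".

decreases

Since device type is a pre-existing factor (not a product of the variant) and it affects the outcome on its own, it is a confounder. The stratified rates, not the pooled rate, identify the causal effect.
Within each level — mobile: 42.9% vs 53.9%; desktop: 0.9% vs 6.0% — Variant X is higher every time.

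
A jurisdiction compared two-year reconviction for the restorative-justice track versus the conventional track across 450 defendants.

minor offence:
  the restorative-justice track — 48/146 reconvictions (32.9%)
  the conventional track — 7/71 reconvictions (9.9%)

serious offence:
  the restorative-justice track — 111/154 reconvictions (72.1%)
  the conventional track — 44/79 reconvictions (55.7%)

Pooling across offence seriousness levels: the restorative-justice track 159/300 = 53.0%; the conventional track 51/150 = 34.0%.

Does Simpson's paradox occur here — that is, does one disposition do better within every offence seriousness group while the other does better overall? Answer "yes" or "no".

no

Within each offence seriousness level (minor offence 32.9% vs 9.9%; serious offence 72.1% vs 55.7%), the conventional track has the lower rate every time. Pooled: 53.0% vs 34.0% — the conventional track has the lower rate overall. They agree.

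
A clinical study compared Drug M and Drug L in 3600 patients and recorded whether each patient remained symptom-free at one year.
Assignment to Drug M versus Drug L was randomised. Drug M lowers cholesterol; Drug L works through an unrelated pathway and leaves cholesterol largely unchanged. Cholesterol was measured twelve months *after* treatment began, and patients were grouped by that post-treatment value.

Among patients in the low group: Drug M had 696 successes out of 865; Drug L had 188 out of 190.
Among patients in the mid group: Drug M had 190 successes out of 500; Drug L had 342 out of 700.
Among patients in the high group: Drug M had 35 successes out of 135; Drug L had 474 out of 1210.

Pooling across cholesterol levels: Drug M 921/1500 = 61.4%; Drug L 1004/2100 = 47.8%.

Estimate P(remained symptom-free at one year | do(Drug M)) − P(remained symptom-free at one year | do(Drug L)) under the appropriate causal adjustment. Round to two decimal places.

+0.14

Cholesterol is recorded after the drug and is itself shifted by it — it sits on the causal path from drug to outcome. Conditioning on a mediator would strip out part of the effect we want; the pooled comparison gives the total causal effect.
The causal difference is the pooled difference: 0.614 − 0.478 = +0.136.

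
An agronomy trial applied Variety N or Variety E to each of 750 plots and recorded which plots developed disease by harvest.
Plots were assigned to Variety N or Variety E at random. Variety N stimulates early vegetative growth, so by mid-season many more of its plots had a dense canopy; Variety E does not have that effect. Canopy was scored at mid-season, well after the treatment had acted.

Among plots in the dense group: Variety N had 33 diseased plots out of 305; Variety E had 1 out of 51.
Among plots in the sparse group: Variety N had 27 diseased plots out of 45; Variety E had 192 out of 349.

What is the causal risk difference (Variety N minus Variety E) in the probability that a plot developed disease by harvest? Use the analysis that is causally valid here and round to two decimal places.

The stratified and pooled comparisons disagree (Variety E wins within each mid-season canopy; Variety N wins overall), so the answer turns on the causal role of mid-season canopy.
Stratifying would compare varietys among plots the varietys themselves sorted into mid-season canopy groups — a form of selection on an intermediate. The unconditioned pooled rates give the total causal effect.
The causal difference is the pooled difference: 0.171 − 0.482 = -0.311.

-0.31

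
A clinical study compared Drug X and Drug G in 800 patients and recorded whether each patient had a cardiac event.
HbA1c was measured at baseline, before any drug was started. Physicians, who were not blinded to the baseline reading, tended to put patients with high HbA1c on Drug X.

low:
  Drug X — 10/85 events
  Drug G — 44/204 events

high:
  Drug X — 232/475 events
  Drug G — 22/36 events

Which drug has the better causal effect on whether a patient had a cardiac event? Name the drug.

Drug X

Within every HbA1c level Drug X has the lower rate, yet pooled Drug G does — Simpson's reversal.
Nothing the drug does changes HbA1c; the imbalance is an allocation artefact. With HbA1c also predicting the outcome, the pooled figure is confounded, and the within-stratum comparison is the causal one.
Within each level — low: 11.8% vs 21.6%; high: 48.8% vs 61.1% — Drug X is lower every time.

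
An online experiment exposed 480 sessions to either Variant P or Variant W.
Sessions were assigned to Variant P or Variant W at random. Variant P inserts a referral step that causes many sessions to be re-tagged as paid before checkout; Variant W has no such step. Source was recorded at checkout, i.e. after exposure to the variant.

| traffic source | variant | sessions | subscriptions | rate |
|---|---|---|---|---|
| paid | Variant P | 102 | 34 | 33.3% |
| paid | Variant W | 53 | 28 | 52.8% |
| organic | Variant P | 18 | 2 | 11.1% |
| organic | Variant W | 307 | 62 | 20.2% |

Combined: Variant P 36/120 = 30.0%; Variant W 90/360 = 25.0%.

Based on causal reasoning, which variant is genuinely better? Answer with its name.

Variant W is higher inside every traffic source stratum but Variant P is higher in aggregate. Whether to stratify depends on how traffic source relates to the variant.
Traffic source is recorded after the variant and is itself shifted by it — it sits on the causal path from variant to outcome. Conditioning on a mediator would strip out part of the effect we want; the pooled comparison gives the total causal effect.
Pooled: Variant P 30.0% vs Variant W 25.0%; Variant P is higher overall.

Variant P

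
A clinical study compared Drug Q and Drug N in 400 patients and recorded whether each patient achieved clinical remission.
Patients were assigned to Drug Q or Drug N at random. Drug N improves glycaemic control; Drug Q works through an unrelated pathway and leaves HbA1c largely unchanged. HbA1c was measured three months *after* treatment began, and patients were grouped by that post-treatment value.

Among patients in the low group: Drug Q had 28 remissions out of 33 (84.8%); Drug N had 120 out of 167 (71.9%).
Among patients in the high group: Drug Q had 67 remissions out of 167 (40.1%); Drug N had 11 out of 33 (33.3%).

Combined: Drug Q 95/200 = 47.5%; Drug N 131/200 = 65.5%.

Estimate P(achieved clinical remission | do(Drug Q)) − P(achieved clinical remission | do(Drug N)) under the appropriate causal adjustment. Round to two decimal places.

-0.18

Drug Q is higher inside every HbA1c stratum but Drug N is higher in aggregate. Whether to stratify depends on how HbA1c relates to the drug.
Because the drug influences HbA1c, HbA1c is a post-treatment mediator, not a confounder. Stratifying on it would bias the estimate; the causal effect is the crude pooled difference.
The causal difference is the pooled difference: 0.475 − 0.655 = -0.180.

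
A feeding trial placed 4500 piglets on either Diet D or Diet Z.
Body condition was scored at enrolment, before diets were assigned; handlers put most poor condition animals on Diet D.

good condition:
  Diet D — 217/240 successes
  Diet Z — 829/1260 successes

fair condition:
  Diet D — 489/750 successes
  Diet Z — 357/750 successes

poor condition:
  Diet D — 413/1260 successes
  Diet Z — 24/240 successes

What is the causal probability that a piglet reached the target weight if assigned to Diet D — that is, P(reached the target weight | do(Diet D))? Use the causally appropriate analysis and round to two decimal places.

The imbalance in starting body condition arose from how piglets were allocated, not from anything the diet did; and starting body condition independently affects the outcome. The pooled gap is confounded — condition on starting body condition.
Standardising Diet D to the population starting body condition mix: 0.333·217/240 + 0.333·489/750 + 0.333·413/1260 = 0.628.

0.63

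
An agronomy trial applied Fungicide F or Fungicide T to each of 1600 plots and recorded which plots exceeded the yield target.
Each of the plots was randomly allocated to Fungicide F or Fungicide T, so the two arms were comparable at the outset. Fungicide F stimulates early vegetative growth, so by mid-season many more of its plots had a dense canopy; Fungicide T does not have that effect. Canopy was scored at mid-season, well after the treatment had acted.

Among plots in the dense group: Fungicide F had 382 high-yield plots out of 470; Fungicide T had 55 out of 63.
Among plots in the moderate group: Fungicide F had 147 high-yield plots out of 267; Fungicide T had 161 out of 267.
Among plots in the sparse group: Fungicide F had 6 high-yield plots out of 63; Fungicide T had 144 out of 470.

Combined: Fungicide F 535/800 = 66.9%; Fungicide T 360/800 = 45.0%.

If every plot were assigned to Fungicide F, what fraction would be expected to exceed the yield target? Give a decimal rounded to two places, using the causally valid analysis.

0.67

Mid-season canopy here is a post-treatment variable shaped by the fungicide; conditioning on it would introduce bias rather than remove it. The overall comparison is the causal one.
So P(outcome | do(Fungicide F)) is just the pooled rate for Fungicide F: 535/800 = 0.669.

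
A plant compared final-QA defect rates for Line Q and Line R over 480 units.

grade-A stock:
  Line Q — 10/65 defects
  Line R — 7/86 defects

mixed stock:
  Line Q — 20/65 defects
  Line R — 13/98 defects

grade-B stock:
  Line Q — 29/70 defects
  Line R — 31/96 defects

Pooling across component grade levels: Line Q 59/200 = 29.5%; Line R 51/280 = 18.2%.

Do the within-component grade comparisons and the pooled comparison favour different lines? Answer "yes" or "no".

Within each component grade level (grade-A stock 15.4% vs 8.1%; mixed stock 30.8% vs 13.3%; grade-B stock 41.4% vs 32.3%), Line R has the lower rate every time. Pooled: 29.5% vs 18.2% — Line R has the lower rate overall. They agree.

no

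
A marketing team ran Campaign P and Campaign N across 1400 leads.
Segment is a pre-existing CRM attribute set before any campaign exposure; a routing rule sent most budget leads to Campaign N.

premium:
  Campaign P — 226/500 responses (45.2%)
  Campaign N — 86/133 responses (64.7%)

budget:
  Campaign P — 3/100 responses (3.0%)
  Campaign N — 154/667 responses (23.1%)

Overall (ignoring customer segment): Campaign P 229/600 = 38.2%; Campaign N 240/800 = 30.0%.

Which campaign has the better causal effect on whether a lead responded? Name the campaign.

Campaign N

The imbalance in customer segment arose from how leads were allocated, not from anything the campaign did; and customer segment independently affects the outcome. The pooled gap is confounded — condition on customer segment.
Within each level — premium: 45.2% vs 64.7%; budget: 3.0% vs 23.1% — Campaign N is higher every time.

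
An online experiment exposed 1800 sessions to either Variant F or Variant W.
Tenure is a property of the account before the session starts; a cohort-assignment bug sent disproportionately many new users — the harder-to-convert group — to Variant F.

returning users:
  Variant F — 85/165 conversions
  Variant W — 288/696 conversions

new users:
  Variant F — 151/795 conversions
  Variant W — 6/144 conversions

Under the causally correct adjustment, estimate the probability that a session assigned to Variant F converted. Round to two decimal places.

Since user tenure is a pre-existing factor (not a product of the variant) and it affects the outcome on its own, it is a confounder. The stratified rates, not the pooled rate, identify the causal effect.
Standardising Variant F to the population user tenure mix: 0.478·85/165 + 0.522·151/795 = 0.345.

0.35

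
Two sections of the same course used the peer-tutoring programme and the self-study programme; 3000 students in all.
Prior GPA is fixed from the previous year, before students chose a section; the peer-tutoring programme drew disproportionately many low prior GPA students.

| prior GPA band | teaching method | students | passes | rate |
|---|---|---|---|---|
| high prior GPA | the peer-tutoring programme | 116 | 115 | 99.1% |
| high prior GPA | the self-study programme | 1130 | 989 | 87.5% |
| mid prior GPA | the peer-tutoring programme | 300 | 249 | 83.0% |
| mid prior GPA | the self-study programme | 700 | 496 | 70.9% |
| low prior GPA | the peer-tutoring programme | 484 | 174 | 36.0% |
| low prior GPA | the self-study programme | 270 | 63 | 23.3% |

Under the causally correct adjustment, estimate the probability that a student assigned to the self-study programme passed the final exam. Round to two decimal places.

0.66

Here prior GPA band is a common cause — it drives both which teaching method a case falls under and the outcome. The crude comparison mixes populations; the stratum-specific rates are the causally relevant ones.
Standardising the self-study programme to the population prior GPA band mix: 0.415·989/1130 + 0.333·496/700 + 0.251·63/270 = 0.658.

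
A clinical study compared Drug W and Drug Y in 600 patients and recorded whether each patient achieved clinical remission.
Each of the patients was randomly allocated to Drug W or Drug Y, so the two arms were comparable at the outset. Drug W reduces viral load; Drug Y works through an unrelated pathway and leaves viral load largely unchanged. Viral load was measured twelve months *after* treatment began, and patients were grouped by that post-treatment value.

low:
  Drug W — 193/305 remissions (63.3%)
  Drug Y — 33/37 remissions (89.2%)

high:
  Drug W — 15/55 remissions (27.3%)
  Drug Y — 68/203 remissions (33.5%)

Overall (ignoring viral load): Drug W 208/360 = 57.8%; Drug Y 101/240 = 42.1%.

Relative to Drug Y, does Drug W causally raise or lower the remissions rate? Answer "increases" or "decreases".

Stratifying would compare drugs among patients the drugs themselves sorted into viral load groups — a form of selection on an intermediate. The unconditioned pooled rates give the total causal effect.
Pooled: Drug W 57.8% vs Drug Y 42.1%; Drug W is higher overall.

increases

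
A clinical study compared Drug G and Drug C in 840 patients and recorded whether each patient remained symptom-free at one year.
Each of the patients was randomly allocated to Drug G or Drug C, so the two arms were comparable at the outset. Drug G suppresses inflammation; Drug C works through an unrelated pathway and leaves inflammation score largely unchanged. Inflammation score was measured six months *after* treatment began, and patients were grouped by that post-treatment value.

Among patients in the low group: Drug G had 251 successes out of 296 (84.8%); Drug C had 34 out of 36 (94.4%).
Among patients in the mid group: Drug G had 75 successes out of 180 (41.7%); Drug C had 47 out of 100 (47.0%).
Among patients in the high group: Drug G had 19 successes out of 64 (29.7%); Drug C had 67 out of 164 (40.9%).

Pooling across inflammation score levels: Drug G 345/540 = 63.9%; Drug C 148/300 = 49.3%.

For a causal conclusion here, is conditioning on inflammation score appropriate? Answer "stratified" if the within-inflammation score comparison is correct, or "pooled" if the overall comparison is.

Drug C is higher inside every inflammation score stratum but Drug G is higher in aggregate. Whether to stratify depends on how inflammation score relates to the drug.
Inflammation score is recorded after the drug and is itself shifted by it — it sits on the causal path from drug to outcome. Conditioning on a mediator would strip out part of the effect we want; the pooled comparison gives the total causal effect.
Pooled: Drug G 63.9% vs Drug C 49.3%; Drug G is higher overall.

pooled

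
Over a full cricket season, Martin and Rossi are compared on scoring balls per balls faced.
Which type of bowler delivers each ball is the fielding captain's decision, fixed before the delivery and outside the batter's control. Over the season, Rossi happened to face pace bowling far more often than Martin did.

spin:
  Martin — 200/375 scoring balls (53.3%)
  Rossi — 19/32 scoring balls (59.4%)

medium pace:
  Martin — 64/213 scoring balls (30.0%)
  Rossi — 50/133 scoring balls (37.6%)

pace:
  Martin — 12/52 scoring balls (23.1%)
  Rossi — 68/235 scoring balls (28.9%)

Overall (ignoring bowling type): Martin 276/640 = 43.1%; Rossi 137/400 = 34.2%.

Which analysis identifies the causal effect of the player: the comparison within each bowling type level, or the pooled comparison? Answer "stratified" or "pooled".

stratified

Bowling type satisfies the back-door criterion: it is not a descendant of the player, and it blocks the spurious path from player to outcome. Adjusting for it (i.e., using the within-bowling type rates) gives the causal effect.
Within each level — spin: 53.3% vs 59.4%; medium pace: 30.0% vs 37.6%; pace: 23.1% vs 28.9% — Rossi is higher every time.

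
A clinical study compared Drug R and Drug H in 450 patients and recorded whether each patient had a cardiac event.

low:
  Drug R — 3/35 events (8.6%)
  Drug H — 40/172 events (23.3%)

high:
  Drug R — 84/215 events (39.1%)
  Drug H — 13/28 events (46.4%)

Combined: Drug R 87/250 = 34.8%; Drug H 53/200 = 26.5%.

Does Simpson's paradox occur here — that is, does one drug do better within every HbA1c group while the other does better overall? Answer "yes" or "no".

Within each HbA1c level (low 8.6% vs 23.3%; high 39.1% vs 46.4%), Drug R has the lower rate every time. Pooled: 34.8% vs 26.5% — Drug H has the lower rate overall. The two comparisons disagree.

yes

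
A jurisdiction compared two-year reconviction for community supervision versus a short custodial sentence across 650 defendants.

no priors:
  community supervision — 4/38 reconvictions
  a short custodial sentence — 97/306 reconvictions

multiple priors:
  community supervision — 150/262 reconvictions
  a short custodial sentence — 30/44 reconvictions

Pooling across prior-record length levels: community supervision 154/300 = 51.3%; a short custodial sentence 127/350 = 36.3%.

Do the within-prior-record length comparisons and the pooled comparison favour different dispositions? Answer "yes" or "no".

Within each prior-record length level (no priors 10.5% vs 31.7%; multiple priors 57.3% vs 68.2%), community supervision has the lower rate every time. Pooled: 51.3% vs 36.3% — a short custodial sentence has the lower rate overall. The two comparisons disagree.

yes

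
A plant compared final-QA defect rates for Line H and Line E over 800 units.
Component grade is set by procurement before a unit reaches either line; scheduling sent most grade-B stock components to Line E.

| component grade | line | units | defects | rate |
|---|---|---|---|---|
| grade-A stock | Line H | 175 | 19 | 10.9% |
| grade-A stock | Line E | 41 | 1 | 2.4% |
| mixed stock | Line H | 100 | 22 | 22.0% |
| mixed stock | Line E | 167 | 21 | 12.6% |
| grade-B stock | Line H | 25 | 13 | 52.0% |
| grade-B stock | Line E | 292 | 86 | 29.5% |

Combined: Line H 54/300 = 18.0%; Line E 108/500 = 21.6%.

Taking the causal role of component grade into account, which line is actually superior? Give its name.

Line E is lower inside every component grade stratum but Line H is lower in aggregate. Whether to stratify depends on how component grade relates to the line.
Here component grade is a common cause — it drives both which line a case falls under and the outcome. The crude comparison mixes populations; the stratum-specific rates are the causally relevant ones.
Within each level — grade-A stock: 10.9% vs 2.4%; mixed stock: 22.0% vs 12.6%; grade-B stock: 52.0% vs 29.5% — Line E is lower every time.

Line E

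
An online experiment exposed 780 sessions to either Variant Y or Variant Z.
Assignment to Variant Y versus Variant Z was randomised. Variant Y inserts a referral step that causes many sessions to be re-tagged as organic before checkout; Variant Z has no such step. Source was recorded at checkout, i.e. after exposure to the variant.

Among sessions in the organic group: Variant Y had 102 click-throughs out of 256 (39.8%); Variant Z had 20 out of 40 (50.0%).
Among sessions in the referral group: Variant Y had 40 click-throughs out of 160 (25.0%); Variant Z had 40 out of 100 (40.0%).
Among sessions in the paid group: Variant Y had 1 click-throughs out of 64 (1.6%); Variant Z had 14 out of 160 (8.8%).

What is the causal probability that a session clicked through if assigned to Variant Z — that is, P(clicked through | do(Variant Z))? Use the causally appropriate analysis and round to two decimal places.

Within every traffic source level Variant Z has the higher rate, yet pooled Variant Y does — Simpson's reversal.
Because the variant influences traffic source, traffic source is a post-treatment mediator, not a confounder. Stratifying on it would bias the estimate; the causal effect is the crude pooled difference.
So P(outcome | do(Variant Z)) is just the pooled rate for Variant Z: 74/300 = 0.247.

0.25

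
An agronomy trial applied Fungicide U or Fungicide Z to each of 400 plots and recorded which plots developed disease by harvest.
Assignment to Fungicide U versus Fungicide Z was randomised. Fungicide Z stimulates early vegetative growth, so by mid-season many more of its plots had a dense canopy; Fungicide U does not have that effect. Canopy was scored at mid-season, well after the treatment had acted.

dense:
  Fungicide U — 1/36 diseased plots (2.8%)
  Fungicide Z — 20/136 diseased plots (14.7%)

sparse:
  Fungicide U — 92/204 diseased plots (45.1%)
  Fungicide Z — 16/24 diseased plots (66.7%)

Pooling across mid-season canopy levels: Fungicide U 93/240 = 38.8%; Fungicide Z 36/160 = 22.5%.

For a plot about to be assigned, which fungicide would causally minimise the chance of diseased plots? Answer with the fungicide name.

Mid-season canopy is downstream of the fungicide. One should not condition on a consequence of treatment, so the overall rates are the right comparison.
Pooled: Fungicide U 38.8% vs Fungicide Z 22.5%; Fungicide Z is lower overall.

Fungicide Z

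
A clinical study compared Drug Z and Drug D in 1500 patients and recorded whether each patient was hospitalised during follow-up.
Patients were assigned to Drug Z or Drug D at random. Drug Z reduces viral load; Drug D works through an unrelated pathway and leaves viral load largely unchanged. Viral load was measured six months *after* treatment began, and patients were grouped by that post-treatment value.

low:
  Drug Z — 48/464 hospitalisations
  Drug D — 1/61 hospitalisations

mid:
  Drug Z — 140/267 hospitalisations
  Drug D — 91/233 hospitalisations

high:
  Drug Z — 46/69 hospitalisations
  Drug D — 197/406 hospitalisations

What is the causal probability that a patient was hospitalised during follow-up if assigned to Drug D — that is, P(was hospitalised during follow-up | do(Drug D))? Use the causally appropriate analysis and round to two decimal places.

0.41

Drug D is lower inside every viral load stratum but Drug Z is lower in aggregate. Whether to stratify depends on how viral load relates to the drug.
Stratifying would compare drugs among patients the drugs themselves sorted into viral load groups — a form of selection on an intermediate. The unconditioned pooled rates give the total causal effect.
So P(outcome | do(Drug D)) is just the pooled rate for Drug D: 289/700 = 0.413.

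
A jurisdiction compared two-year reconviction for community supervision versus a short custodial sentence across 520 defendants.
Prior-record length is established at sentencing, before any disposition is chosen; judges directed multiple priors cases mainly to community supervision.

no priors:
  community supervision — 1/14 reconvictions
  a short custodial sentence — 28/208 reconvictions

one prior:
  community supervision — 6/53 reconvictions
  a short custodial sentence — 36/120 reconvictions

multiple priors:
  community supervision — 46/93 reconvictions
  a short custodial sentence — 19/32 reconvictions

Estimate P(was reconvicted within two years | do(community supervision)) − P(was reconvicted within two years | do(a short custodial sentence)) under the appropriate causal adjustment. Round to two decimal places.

Prior-record length differs across dispositions for reasons unrelated to any effect of the disposition itself, and it separately predicts the outcome — a classic confounder. We must compare within prior-record length levels.
Adjusting over the population distribution of prior-record length: 0.427·(0.071−0.135) + 0.333·(0.113−0.300) + 0.240·(0.495−0.594) = -0.113.

-0.11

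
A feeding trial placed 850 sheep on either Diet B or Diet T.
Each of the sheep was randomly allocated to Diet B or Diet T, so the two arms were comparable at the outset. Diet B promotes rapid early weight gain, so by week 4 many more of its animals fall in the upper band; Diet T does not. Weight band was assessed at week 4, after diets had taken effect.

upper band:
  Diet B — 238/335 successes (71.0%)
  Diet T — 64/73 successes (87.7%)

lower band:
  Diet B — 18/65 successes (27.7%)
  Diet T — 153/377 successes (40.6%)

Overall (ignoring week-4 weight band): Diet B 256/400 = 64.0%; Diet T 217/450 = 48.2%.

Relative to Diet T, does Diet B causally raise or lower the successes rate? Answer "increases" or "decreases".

increases

Week-4 weight band is recorded after the diet and is itself shifted by it — it sits on the causal path from diet to outcome. Conditioning on a mediator would strip out part of the effect we want; the pooled comparison gives the total causal effect.
Pooled: Diet B 64.0% vs Diet T 48.2%; Diet B is higher overall.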